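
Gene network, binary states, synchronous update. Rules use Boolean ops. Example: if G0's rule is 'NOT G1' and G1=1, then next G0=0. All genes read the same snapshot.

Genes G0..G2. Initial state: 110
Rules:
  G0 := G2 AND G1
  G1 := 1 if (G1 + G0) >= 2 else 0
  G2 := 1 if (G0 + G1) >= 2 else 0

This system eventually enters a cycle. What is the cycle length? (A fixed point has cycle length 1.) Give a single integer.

Step 0: 110
Step 1: G0=G2&G1=0&1=0 G1=(1+1>=2)=1 G2=(1+1>=2)=1 -> 011
Step 2: G0=G2&G1=1&1=1 G1=(1+0>=2)=0 G2=(0+1>=2)=0 -> 100
Step 3: G0=G2&G1=0&0=0 G1=(0+1>=2)=0 G2=(1+0>=2)=0 -> 000
Step 4: G0=G2&G1=0&0=0 G1=(0+0>=2)=0 G2=(0+0>=2)=0 -> 000
State from step 4 equals state from step 3 -> cycle length 1

Answer: 1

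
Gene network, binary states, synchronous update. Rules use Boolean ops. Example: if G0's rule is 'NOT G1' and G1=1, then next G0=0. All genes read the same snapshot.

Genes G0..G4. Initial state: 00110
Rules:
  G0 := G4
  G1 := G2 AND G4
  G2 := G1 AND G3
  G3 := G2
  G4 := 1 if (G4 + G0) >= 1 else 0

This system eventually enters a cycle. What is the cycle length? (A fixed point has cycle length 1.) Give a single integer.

Answer: 1

Derivation:
Step 0: 00110
Step 1: G0=G4=0 G1=G2&G4=1&0=0 G2=G1&G3=0&1=0 G3=G2=1 G4=(0+0>=1)=0 -> 00010
Step 2: G0=G4=0 G1=G2&G4=0&0=0 G2=G1&G3=0&1=0 G3=G2=0 G4=(0+0>=1)=0 -> 00000
Step 3: G0=G4=0 G1=G2&G4=0&0=0 G2=G1&G3=0&0=0 G3=G2=0 G4=(0+0>=1)=0 -> 00000
State from step 3 equals state from step 2 -> cycle length 1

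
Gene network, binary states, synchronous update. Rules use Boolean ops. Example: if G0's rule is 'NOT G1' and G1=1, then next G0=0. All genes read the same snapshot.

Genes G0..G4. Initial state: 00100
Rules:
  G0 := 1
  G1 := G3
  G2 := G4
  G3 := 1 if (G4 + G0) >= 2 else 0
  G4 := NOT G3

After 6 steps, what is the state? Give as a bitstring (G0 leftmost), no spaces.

Step 1: G0=1(const) G1=G3=0 G2=G4=0 G3=(0+0>=2)=0 G4=NOT G3=NOT 0=1 -> 10001
Step 2: G0=1(const) G1=G3=0 G2=G4=1 G3=(1+1>=2)=1 G4=NOT G3=NOT 0=1 -> 10111
Step 3: G0=1(const) G1=G3=1 G2=G4=1 G3=(1+1>=2)=1 G4=NOT G3=NOT 1=0 -> 11110
Step 4: G0=1(const) G1=G3=1 G2=G4=0 G3=(0+1>=2)=0 G4=NOT G3=NOT 1=0 -> 11000
Step 5: G0=1(const) G1=G3=0 G2=G4=0 G3=(0+1>=2)=0 G4=NOT G3=NOT 0=1 -> 10001
Step 6: G0=1(const) G1=G3=0 G2=G4=1 G3=(1+1>=2)=1 G4=NOT G3=NOT 0=1 -> 10111

10111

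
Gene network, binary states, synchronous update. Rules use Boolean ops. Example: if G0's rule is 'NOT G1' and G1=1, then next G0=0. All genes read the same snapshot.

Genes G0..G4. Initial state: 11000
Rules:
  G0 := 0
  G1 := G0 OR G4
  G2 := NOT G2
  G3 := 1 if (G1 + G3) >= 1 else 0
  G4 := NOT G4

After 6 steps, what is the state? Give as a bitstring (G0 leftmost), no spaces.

Step 1: G0=0(const) G1=G0|G4=1|0=1 G2=NOT G2=NOT 0=1 G3=(1+0>=1)=1 G4=NOT G4=NOT 0=1 -> 01111
Step 2: G0=0(const) G1=G0|G4=0|1=1 G2=NOT G2=NOT 1=0 G3=(1+1>=1)=1 G4=NOT G4=NOT 1=0 -> 01010
Step 3: G0=0(const) G1=G0|G4=0|0=0 G2=NOT G2=NOT 0=1 G3=(1+1>=1)=1 G4=NOT G4=NOT 0=1 -> 00111
Step 4: G0=0(const) G1=G0|G4=0|1=1 G2=NOT G2=NOT 1=0 G3=(0+1>=1)=1 G4=NOT G4=NOT 1=0 -> 01010
Step 5: G0=0(const) G1=G0|G4=0|0=0 G2=NOT G2=NOT 0=1 G3=(1+1>=1)=1 G4=NOT G4=NOT 0=1 -> 00111
Step 6: G0=0(const) G1=G0|G4=0|1=1 G2=NOT G2=NOT 1=0 G3=(0+1>=1)=1 G4=NOT G4=NOT 1=0 -> 01010

01010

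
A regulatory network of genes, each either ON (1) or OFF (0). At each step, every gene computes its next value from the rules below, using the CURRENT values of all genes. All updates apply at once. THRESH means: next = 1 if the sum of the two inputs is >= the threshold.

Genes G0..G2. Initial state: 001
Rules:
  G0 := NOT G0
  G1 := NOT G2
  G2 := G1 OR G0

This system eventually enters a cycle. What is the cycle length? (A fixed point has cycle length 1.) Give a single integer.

Step 0: 001
Step 1: G0=NOT G0=NOT 0=1 G1=NOT G2=NOT 1=0 G2=G1|G0=0|0=0 -> 100
Step 2: G0=NOT G0=NOT 1=0 G1=NOT G2=NOT 0=1 G2=G1|G0=0|1=1 -> 011
Step 3: G0=NOT G0=NOT 0=1 G1=NOT G2=NOT 1=0 G2=G1|G0=1|0=1 -> 101
Step 4: G0=NOT G0=NOT 1=0 G1=NOT G2=NOT 1=0 G2=G1|G0=0|1=1 -> 001
State from step 4 equals state from step 0 -> cycle length 4

Answer: 4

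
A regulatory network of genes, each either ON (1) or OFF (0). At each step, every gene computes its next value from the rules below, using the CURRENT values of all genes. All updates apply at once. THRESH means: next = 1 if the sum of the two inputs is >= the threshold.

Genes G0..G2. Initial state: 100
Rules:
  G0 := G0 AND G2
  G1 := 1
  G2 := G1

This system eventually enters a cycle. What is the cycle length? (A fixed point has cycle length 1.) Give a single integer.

Answer: 1

Derivation:
Step 0: 100
Step 1: G0=G0&G2=1&0=0 G1=1(const) G2=G1=0 -> 010
Step 2: G0=G0&G2=0&0=0 G1=1(const) G2=G1=1 -> 011
Step 3: G0=G0&G2=0&1=0 G1=1(const) G2=G1=1 -> 011
State from step 3 equals state from step 2 -> cycle length 1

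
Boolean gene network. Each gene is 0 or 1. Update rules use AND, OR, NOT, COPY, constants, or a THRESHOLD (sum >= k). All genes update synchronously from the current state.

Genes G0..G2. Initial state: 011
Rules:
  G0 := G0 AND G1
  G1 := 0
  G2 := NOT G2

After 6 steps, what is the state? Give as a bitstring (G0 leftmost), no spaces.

Step 1: G0=G0&G1=0&1=0 G1=0(const) G2=NOT G2=NOT 1=0 -> 000
Step 2: G0=G0&G1=0&0=0 G1=0(const) G2=NOT G2=NOT 0=1 -> 001
Step 3: G0=G0&G1=0&0=0 G1=0(const) G2=NOT G2=NOT 1=0 -> 000
Step 4: G0=G0&G1=0&0=0 G1=0(const) G2=NOT G2=NOT 0=1 -> 001
Step 5: G0=G0&G1=0&0=0 G1=0(const) G2=NOT G2=NOT 1=0 -> 000
Step 6: G0=G0&G1=0&0=0 G1=0(const) G2=NOT G2=NOT 0=1 -> 001

001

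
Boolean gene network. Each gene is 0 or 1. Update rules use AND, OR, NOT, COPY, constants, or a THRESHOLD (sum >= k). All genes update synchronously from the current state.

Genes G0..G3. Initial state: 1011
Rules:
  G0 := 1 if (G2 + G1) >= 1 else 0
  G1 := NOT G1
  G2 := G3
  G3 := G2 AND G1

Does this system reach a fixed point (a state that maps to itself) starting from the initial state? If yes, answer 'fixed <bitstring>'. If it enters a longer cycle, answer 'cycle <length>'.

Step 0: 1011
Step 1: G0=(1+0>=1)=1 G1=NOT G1=NOT 0=1 G2=G3=1 G3=G2&G1=1&0=0 -> 1110
Step 2: G0=(1+1>=1)=1 G1=NOT G1=NOT 1=0 G2=G3=0 G3=G2&G1=1&1=1 -> 1001
Step 3: G0=(0+0>=1)=0 G1=NOT G1=NOT 0=1 G2=G3=1 G3=G2&G1=0&0=0 -> 0110
Step 4: G0=(1+1>=1)=1 G1=NOT G1=NOT 1=0 G2=G3=0 G3=G2&G1=1&1=1 -> 1001
Cycle of length 2 starting at step 2 -> no fixed point

Answer: cycle 2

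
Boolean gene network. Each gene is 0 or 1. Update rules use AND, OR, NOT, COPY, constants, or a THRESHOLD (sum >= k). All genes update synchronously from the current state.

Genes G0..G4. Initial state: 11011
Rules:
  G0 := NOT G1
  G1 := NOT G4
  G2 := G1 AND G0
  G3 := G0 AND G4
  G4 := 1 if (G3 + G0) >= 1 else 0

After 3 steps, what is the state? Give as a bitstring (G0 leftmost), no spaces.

Step 1: G0=NOT G1=NOT 1=0 G1=NOT G4=NOT 1=0 G2=G1&G0=1&1=1 G3=G0&G4=1&1=1 G4=(1+1>=1)=1 -> 00111
Step 2: G0=NOT G1=NOT 0=1 G1=NOT G4=NOT 1=0 G2=G1&G0=0&0=0 G3=G0&G4=0&1=0 G4=(1+0>=1)=1 -> 10001
Step 3: G0=NOT G1=NOT 0=1 G1=NOT G4=NOT 1=0 G2=G1&G0=0&1=0 G3=G0&G4=1&1=1 G4=(0+1>=1)=1 -> 10011

10011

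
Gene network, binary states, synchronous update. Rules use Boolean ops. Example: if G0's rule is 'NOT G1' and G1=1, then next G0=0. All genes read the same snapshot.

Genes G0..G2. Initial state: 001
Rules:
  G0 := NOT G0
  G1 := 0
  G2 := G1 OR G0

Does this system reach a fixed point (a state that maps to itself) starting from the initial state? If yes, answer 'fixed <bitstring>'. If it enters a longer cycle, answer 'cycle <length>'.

Step 0: 001
Step 1: G0=NOT G0=NOT 0=1 G1=0(const) G2=G1|G0=0|0=0 -> 100
Step 2: G0=NOT G0=NOT 1=0 G1=0(const) G2=G1|G0=0|1=1 -> 001
Cycle of length 2 starting at step 0 -> no fixed point

Answer: cycle 2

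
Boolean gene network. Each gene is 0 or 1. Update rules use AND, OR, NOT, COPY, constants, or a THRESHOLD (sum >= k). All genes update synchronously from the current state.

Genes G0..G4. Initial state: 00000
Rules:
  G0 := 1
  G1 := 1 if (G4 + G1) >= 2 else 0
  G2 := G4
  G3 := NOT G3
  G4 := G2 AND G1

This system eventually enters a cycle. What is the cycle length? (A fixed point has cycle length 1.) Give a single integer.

Step 0: 00000
Step 1: G0=1(const) G1=(0+0>=2)=0 G2=G4=0 G3=NOT G3=NOT 0=1 G4=G2&G1=0&0=0 -> 10010
Step 2: G0=1(const) G1=(0+0>=2)=0 G2=G4=0 G3=NOT G3=NOT 1=0 G4=G2&G1=0&0=0 -> 10000
Step 3: G0=1(const) G1=(0+0>=2)=0 G2=G4=0 G3=NOT G3=NOT 0=1 G4=G2&G1=0&0=0 -> 10010
State from step 3 equals state from step 1 -> cycle length 2

Answer: 2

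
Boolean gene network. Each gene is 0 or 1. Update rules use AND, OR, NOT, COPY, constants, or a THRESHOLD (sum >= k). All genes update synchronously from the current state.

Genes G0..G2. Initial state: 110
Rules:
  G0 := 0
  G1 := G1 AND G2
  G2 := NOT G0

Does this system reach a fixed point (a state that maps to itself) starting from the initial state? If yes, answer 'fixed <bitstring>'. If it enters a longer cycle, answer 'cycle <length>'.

Step 0: 110
Step 1: G0=0(const) G1=G1&G2=1&0=0 G2=NOT G0=NOT 1=0 -> 000
Step 2: G0=0(const) G1=G1&G2=0&0=0 G2=NOT G0=NOT 0=1 -> 001
Step 3: G0=0(const) G1=G1&G2=0&1=0 G2=NOT G0=NOT 0=1 -> 001
Fixed point reached at step 2: 001

Answer: fixed 001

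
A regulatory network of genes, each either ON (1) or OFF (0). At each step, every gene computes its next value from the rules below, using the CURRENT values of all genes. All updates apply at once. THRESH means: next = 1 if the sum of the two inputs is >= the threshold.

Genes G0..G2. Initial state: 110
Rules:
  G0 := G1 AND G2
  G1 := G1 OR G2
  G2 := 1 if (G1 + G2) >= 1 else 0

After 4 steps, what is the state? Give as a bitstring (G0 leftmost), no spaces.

Step 1: G0=G1&G2=1&0=0 G1=G1|G2=1|0=1 G2=(1+0>=1)=1 -> 011
Step 2: G0=G1&G2=1&1=1 G1=G1|G2=1|1=1 G2=(1+1>=1)=1 -> 111
Step 3: G0=G1&G2=1&1=1 G1=G1|G2=1|1=1 G2=(1+1>=1)=1 -> 111
Step 4: G0=G1&G2=1&1=1 G1=G1|G2=1|1=1 G2=(1+1>=1)=1 -> 111

111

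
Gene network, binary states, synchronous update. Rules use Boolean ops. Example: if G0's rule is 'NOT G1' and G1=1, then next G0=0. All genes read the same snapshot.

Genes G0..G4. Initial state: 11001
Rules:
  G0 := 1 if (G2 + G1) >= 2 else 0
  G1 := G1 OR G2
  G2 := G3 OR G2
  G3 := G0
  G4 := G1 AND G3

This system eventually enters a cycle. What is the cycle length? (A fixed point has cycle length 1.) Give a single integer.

Step 0: 11001
Step 1: G0=(0+1>=2)=0 G1=G1|G2=1|0=1 G2=G3|G2=0|0=0 G3=G0=1 G4=G1&G3=1&0=0 -> 01010
Step 2: G0=(0+1>=2)=0 G1=G1|G2=1|0=1 G2=G3|G2=1|0=1 G3=G0=0 G4=G1&G3=1&1=1 -> 01101
Step 3: G0=(1+1>=2)=1 G1=G1|G2=1|1=1 G2=G3|G2=0|1=1 G3=G0=0 G4=G1&G3=1&0=0 -> 11100
Step 4: G0=(1+1>=2)=1 G1=G1|G2=1|1=1 G2=G3|G2=0|1=1 G3=G0=1 G4=G1&G3=1&0=0 -> 11110
Step 5: G0=(1+1>=2)=1 G1=G1|G2=1|1=1 G2=G3|G2=1|1=1 G3=G0=1 G4=G1&G3=1&1=1 -> 11111
Step 6: G0=(1+1>=2)=1 G1=G1|G2=1|1=1 G2=G3|G2=1|1=1 G3=G0=1 G4=G1&G3=1&1=1 -> 11111
State from step 6 equals state from step 5 -> cycle length 1

Answer: 1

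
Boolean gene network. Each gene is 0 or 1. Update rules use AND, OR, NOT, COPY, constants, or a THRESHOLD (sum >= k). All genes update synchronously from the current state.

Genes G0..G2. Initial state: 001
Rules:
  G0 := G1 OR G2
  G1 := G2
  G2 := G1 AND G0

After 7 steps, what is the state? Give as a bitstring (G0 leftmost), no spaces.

Step 1: G0=G1|G2=0|1=1 G1=G2=1 G2=G1&G0=0&0=0 -> 110
Step 2: G0=G1|G2=1|0=1 G1=G2=0 G2=G1&G0=1&1=1 -> 101
Step 3: G0=G1|G2=0|1=1 G1=G2=1 G2=G1&G0=0&1=0 -> 110
Step 4: G0=G1|G2=1|0=1 G1=G2=0 G2=G1&G0=1&1=1 -> 101
Step 5: G0=G1|G2=0|1=1 G1=G2=1 G2=G1&G0=0&1=0 -> 110
Step 6: G0=G1|G2=1|0=1 G1=G2=0 G2=G1&G0=1&1=1 -> 101
Step 7: G0=G1|G2=0|1=1 G1=G2=1 G2=G1&G0=0&1=0 -> 110

110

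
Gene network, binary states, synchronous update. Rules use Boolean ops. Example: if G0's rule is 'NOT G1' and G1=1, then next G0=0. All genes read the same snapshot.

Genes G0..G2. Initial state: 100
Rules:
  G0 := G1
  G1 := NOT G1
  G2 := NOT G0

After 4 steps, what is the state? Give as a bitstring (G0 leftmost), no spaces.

Step 1: G0=G1=0 G1=NOT G1=NOT 0=1 G2=NOT G0=NOT 1=0 -> 010
Step 2: G0=G1=1 G1=NOT G1=NOT 1=0 G2=NOT G0=NOT 0=1 -> 101
Step 3: G0=G1=0 G1=NOT G1=NOT 0=1 G2=NOT G0=NOT 1=0 -> 010
Step 4: G0=G1=1 G1=NOT G1=NOT 1=0 G2=NOT G0=NOT 0=1 -> 101

101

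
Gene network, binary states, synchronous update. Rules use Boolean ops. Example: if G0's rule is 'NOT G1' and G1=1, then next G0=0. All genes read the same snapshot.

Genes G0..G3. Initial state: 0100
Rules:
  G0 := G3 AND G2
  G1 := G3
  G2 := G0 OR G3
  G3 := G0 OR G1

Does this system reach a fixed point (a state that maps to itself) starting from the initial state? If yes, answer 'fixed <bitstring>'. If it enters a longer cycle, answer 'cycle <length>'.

Answer: cycle 2

Derivation:
Step 0: 0100
Step 1: G0=G3&G2=0&0=0 G1=G3=0 G2=G0|G3=0|0=0 G3=G0|G1=0|1=1 -> 0001
Step 2: G0=G3&G2=1&0=0 G1=G3=1 G2=G0|G3=0|1=1 G3=G0|G1=0|0=0 -> 0110
Step 3: G0=G3&G2=0&1=0 G1=G3=0 G2=G0|G3=0|0=0 G3=G0|G1=0|1=1 -> 0001
Cycle of length 2 starting at step 1 -> no fixed point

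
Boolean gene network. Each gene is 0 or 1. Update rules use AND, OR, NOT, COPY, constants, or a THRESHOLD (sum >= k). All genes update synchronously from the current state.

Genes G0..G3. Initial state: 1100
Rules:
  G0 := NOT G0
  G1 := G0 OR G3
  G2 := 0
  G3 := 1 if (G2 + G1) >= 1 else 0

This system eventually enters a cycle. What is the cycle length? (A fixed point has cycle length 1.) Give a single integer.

Step 0: 1100
Step 1: G0=NOT G0=NOT 1=0 G1=G0|G3=1|0=1 G2=0(const) G3=(0+1>=1)=1 -> 0101
Step 2: G0=NOT G0=NOT 0=1 G1=G0|G3=0|1=1 G2=0(const) G3=(0+1>=1)=1 -> 1101
Step 3: G0=NOT G0=NOT 1=0 G1=G0|G3=1|1=1 G2=0(const) G3=(0+1>=1)=1 -> 0101
State from step 3 equals state from step 1 -> cycle length 2

Answer: 2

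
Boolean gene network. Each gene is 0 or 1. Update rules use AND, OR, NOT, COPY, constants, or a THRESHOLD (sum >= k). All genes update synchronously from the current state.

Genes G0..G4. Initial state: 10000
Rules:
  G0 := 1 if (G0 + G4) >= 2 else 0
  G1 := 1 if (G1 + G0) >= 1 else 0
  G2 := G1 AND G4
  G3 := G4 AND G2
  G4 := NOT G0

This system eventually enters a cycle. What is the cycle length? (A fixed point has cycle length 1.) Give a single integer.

Answer: 1

Derivation:
Step 0: 10000
Step 1: G0=(1+0>=2)=0 G1=(0+1>=1)=1 G2=G1&G4=0&0=0 G3=G4&G2=0&0=0 G4=NOT G0=NOT 1=0 -> 01000
Step 2: G0=(0+0>=2)=0 G1=(1+0>=1)=1 G2=G1&G4=1&0=0 G3=G4&G2=0&0=0 G4=NOT G0=NOT 0=1 -> 01001
Step 3: G0=(0+1>=2)=0 G1=(1+0>=1)=1 G2=G1&G4=1&1=1 G3=G4&G2=1&0=0 G4=NOT G0=NOT 0=1 -> 01101
Step 4: G0=(0+1>=2)=0 G1=(1+0>=1)=1 G2=G1&G4=1&1=1 G3=G4&G2=1&1=1 G4=NOT G0=NOT 0=1 -> 01111
Step 5: G0=(0+1>=2)=0 G1=(1+0>=1)=1 G2=G1&G4=1&1=1 G3=G4&G2=1&1=1 G4=NOT G0=NOT 0=1 -> 01111
State from step 5 equals state from step 4 -> cycle length 1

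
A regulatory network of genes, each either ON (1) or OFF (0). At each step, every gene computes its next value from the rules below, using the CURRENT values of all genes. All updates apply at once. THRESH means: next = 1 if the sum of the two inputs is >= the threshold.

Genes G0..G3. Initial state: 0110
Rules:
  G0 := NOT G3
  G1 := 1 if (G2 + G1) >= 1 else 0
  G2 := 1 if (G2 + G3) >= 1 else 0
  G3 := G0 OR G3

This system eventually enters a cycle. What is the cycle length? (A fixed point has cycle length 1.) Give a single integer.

Answer: 1

Derivation:
Step 0: 0110
Step 1: G0=NOT G3=NOT 0=1 G1=(1+1>=1)=1 G2=(1+0>=1)=1 G3=G0|G3=0|0=0 -> 1110
Step 2: G0=NOT G3=NOT 0=1 G1=(1+1>=1)=1 G2=(1+0>=1)=1 G3=G0|G3=1|0=1 -> 1111
Step 3: G0=NOT G3=NOT 1=0 G1=(1+1>=1)=1 G2=(1+1>=1)=1 G3=G0|G3=1|1=1 -> 0111
Step 4: G0=NOT G3=NOT 1=0 G1=(1+1>=1)=1 G2=(1+1>=1)=1 G3=G0|G3=0|1=1 -> 0111
State from step 4 equals state from step 3 -> cycle length 1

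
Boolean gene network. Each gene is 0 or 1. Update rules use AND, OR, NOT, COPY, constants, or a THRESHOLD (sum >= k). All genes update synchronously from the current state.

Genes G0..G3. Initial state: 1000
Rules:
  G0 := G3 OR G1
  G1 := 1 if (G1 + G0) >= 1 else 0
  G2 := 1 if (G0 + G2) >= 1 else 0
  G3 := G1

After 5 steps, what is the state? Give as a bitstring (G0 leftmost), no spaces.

Step 1: G0=G3|G1=0|0=0 G1=(0+1>=1)=1 G2=(1+0>=1)=1 G3=G1=0 -> 0110
Step 2: G0=G3|G1=0|1=1 G1=(1+0>=1)=1 G2=(0+1>=1)=1 G3=G1=1 -> 1111
Step 3: G0=G3|G1=1|1=1 G1=(1+1>=1)=1 G2=(1+1>=1)=1 G3=G1=1 -> 1111
Step 4: G0=G3|G1=1|1=1 G1=(1+1>=1)=1 G2=(1+1>=1)=1 G3=G1=1 -> 1111
Step 5: G0=G3|G1=1|1=1 G1=(1+1>=1)=1 G2=(1+1>=1)=1 G3=G1=1 -> 1111

1111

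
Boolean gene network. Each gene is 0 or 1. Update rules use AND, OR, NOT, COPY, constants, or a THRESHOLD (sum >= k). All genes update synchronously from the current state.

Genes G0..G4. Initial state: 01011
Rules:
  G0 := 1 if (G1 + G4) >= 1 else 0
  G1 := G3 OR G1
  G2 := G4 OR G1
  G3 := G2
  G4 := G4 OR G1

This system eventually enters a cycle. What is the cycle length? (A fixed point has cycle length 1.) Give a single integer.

Step 0: 01011
Step 1: G0=(1+1>=1)=1 G1=G3|G1=1|1=1 G2=G4|G1=1|1=1 G3=G2=0 G4=G4|G1=1|1=1 -> 11101
Step 2: G0=(1+1>=1)=1 G1=G3|G1=0|1=1 G2=G4|G1=1|1=1 G3=G2=1 G4=G4|G1=1|1=1 -> 11111
Step 3: G0=(1+1>=1)=1 G1=G3|G1=1|1=1 G2=G4|G1=1|1=1 G3=G2=1 G4=G4|G1=1|1=1 -> 11111
State from step 3 equals state from step 2 -> cycle length 1

Answer: 1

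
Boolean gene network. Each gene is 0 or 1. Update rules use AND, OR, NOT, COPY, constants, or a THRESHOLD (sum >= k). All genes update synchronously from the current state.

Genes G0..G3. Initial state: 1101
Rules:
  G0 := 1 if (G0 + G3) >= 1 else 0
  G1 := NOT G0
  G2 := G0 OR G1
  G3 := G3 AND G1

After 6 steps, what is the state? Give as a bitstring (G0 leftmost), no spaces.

Step 1: G0=(1+1>=1)=1 G1=NOT G0=NOT 1=0 G2=G0|G1=1|1=1 G3=G3&G1=1&1=1 -> 1011
Step 2: G0=(1+1>=1)=1 G1=NOT G0=NOT 1=0 G2=G0|G1=1|0=1 G3=G3&G1=1&0=0 -> 1010
Step 3: G0=(1+0>=1)=1 G1=NOT G0=NOT 1=0 G2=G0|G1=1|0=1 G3=G3&G1=0&0=0 -> 1010
Step 4: G0=(1+0>=1)=1 G1=NOT G0=NOT 1=0 G2=G0|G1=1|0=1 G3=G3&G1=0&0=0 -> 1010
Step 5: G0=(1+0>=1)=1 G1=NOT G0=NOT 1=0 G2=G0|G1=1|0=1 G3=G3&G1=0&0=0 -> 1010
Step 6: G0=(1+0>=1)=1 G1=NOT G0=NOT 1=0 G2=G0|G1=1|0=1 G3=G3&G1=0&0=0 -> 1010

1010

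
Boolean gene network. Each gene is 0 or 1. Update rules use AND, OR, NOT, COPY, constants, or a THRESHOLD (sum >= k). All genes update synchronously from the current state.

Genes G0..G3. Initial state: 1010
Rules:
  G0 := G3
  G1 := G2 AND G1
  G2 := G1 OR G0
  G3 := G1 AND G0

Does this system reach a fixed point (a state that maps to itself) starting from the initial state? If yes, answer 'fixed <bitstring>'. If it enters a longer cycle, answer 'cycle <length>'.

Answer: fixed 0000

Derivation:
Step 0: 1010
Step 1: G0=G3=0 G1=G2&G1=1&0=0 G2=G1|G0=0|1=1 G3=G1&G0=0&1=0 -> 0010
Step 2: G0=G3=0 G1=G2&G1=1&0=0 G2=G1|G0=0|0=0 G3=G1&G0=0&0=0 -> 0000
Step 3: G0=G3=0 G1=G2&G1=0&0=0 G2=G1|G0=0|0=0 G3=G1&G0=0&0=0 -> 0000
Fixed point reached at step 2: 0000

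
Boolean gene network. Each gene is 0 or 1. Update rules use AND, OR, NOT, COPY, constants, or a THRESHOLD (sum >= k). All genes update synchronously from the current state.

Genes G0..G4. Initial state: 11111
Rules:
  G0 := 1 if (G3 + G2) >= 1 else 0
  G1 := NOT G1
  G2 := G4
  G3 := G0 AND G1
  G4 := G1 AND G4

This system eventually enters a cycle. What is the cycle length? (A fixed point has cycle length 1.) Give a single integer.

Step 0: 11111
Step 1: G0=(1+1>=1)=1 G1=NOT G1=NOT 1=0 G2=G4=1 G3=G0&G1=1&1=1 G4=G1&G4=1&1=1 -> 10111
Step 2: G0=(1+1>=1)=1 G1=NOT G1=NOT 0=1 G2=G4=1 G3=G0&G1=1&0=0 G4=G1&G4=0&1=0 -> 11100
Step 3: G0=(0+1>=1)=1 G1=NOT G1=NOT 1=0 G2=G4=0 G3=G0&G1=1&1=1 G4=G1&G4=1&0=0 -> 10010
Step 4: G0=(1+0>=1)=1 G1=NOT G1=NOT 0=1 G2=G4=0 G3=G0&G1=1&0=0 G4=G1&G4=0&0=0 -> 11000
Step 5: G0=(0+0>=1)=0 G1=NOT G1=NOT 1=0 G2=G4=0 G3=G0&G1=1&1=1 G4=G1&G4=1&0=0 -> 00010
Step 6: G0=(1+0>=1)=1 G1=NOT G1=NOT 0=1 G2=G4=0 G3=G0&G1=0&0=0 G4=G1&G4=0&0=0 -> 11000
State from step 6 equals state from step 4 -> cycle length 2

Answer: 2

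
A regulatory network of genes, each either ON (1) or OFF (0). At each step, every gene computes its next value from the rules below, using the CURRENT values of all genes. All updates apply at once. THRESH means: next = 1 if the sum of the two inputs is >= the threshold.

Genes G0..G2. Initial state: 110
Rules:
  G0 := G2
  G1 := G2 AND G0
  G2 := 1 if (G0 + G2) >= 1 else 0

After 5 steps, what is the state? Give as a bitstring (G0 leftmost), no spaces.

Step 1: G0=G2=0 G1=G2&G0=0&1=0 G2=(1+0>=1)=1 -> 001
Step 2: G0=G2=1 G1=G2&G0=1&0=0 G2=(0+1>=1)=1 -> 101
Step 3: G0=G2=1 G1=G2&G0=1&1=1 G2=(1+1>=1)=1 -> 111
Step 4: G0=G2=1 G1=G2&G0=1&1=1 G2=(1+1>=1)=1 -> 111
Step 5: G0=G2=1 G1=G2&G0=1&1=1 G2=(1+1>=1)=1 -> 111

111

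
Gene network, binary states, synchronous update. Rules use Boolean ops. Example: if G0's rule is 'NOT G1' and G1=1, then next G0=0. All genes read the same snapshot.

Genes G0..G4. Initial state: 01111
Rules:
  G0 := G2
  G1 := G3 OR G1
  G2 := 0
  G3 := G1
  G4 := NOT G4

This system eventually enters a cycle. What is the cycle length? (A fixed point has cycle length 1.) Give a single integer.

Answer: 2

Derivation:
Step 0: 01111
Step 1: G0=G2=1 G1=G3|G1=1|1=1 G2=0(const) G3=G1=1 G4=NOT G4=NOT 1=0 -> 11010
Step 2: G0=G2=0 G1=G3|G1=1|1=1 G2=0(const) G3=G1=1 G4=NOT G4=NOT 0=1 -> 01011
Step 3: G0=G2=0 G1=G3|G1=1|1=1 G2=0(const) G3=G1=1 G4=NOT G4=NOT 1=0 -> 01010
Step 4: G0=G2=0 G1=G3|G1=1|1=1 G2=0(const) G3=G1=1 G4=NOT G4=NOT 0=1 -> 01011
State from step 4 equals state from step 2 -> cycle length 2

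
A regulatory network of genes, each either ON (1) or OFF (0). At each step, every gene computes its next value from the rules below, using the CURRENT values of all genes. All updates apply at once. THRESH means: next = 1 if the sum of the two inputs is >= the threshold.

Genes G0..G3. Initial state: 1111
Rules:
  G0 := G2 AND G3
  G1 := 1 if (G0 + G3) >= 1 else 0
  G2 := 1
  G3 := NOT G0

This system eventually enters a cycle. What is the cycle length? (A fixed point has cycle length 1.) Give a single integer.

Answer: 4

Derivation:
Step 0: 1111
Step 1: G0=G2&G3=1&1=1 G1=(1+1>=1)=1 G2=1(const) G3=NOT G0=NOT 1=0 -> 1110
Step 2: G0=G2&G3=1&0=0 G1=(1+0>=1)=1 G2=1(const) G3=NOT G0=NOT 1=0 -> 0110
Step 3: G0=G2&G3=1&0=0 G1=(0+0>=1)=0 G2=1(const) G3=NOT G0=NOT 0=1 -> 0011
Step 4: G0=G2&G3=1&1=1 G1=(0+1>=1)=1 G2=1(const) G3=NOT G0=NOT 0=1 -> 1111
State from step 4 equals state from step 0 -> cycle length 4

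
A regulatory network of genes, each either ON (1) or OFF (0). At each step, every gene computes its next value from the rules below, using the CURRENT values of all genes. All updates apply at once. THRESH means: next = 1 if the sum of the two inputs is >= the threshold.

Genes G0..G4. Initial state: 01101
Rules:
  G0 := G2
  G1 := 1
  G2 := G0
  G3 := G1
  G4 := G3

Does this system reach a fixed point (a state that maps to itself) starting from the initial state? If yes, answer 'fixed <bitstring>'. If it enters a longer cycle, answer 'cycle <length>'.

Answer: cycle 2

Derivation:
Step 0: 01101
Step 1: G0=G2=1 G1=1(const) G2=G0=0 G3=G1=1 G4=G3=0 -> 11010
Step 2: G0=G2=0 G1=1(const) G2=G0=1 G3=G1=1 G4=G3=1 -> 01111
Step 3: G0=G2=1 G1=1(const) G2=G0=0 G3=G1=1 G4=G3=1 -> 11011
Step 4: G0=G2=0 G1=1(const) G2=G0=1 G3=G1=1 G4=G3=1 -> 01111
Cycle of length 2 starting at step 2 -> no fixed point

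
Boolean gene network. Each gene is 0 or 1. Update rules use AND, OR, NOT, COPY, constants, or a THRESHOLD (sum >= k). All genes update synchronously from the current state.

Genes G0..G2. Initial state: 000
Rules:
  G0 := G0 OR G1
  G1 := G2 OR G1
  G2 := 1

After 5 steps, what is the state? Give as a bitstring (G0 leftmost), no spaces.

Step 1: G0=G0|G1=0|0=0 G1=G2|G1=0|0=0 G2=1(const) -> 001
Step 2: G0=G0|G1=0|0=0 G1=G2|G1=1|0=1 G2=1(const) -> 011
Step 3: G0=G0|G1=0|1=1 G1=G2|G1=1|1=1 G2=1(const) -> 111
Step 4: G0=G0|G1=1|1=1 G1=G2|G1=1|1=1 G2=1(const) -> 111
Step 5: G0=G0|G1=1|1=1 G1=G2|G1=1|1=1 G2=1(const) -> 111

111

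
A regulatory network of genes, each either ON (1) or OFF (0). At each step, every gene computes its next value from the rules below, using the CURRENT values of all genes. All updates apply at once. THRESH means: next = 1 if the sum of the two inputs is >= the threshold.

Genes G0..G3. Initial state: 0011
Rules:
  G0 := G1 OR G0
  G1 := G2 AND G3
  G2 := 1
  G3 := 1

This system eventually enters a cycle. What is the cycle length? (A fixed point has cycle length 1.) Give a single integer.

Step 0: 0011
Step 1: G0=G1|G0=0|0=0 G1=G2&G3=1&1=1 G2=1(const) G3=1(const) -> 0111
Step 2: G0=G1|G0=1|0=1 G1=G2&G3=1&1=1 G2=1(const) G3=1(const) -> 1111
Step 3: G0=G1|G0=1|1=1 G1=G2&G3=1&1=1 G2=1(const) G3=1(const) -> 1111
State from step 3 equals state from step 2 -> cycle length 1

Answer: 1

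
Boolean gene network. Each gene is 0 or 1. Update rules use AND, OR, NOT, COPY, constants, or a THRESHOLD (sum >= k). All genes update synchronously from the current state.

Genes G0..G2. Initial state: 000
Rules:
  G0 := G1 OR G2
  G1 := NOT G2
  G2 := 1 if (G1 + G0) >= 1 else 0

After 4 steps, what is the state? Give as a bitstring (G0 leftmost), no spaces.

Step 1: G0=G1|G2=0|0=0 G1=NOT G2=NOT 0=1 G2=(0+0>=1)=0 -> 010
Step 2: G0=G1|G2=1|0=1 G1=NOT G2=NOT 0=1 G2=(1+0>=1)=1 -> 111
Step 3: G0=G1|G2=1|1=1 G1=NOT G2=NOT 1=0 G2=(1+1>=1)=1 -> 101
Step 4: G0=G1|G2=0|1=1 G1=NOT G2=NOT 1=0 G2=(0+1>=1)=1 -> 101

101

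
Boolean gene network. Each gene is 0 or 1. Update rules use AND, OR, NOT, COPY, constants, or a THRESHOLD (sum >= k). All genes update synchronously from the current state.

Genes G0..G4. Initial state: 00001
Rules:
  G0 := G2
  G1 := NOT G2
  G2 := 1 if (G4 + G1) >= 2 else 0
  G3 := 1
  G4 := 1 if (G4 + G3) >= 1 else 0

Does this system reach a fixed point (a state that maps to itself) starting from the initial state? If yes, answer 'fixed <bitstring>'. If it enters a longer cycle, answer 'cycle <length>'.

Answer: cycle 4

Derivation:
Step 0: 00001
Step 1: G0=G2=0 G1=NOT G2=NOT 0=1 G2=(1+0>=2)=0 G3=1(const) G4=(1+0>=1)=1 -> 01011
Step 2: G0=G2=0 G1=NOT G2=NOT 0=1 G2=(1+1>=2)=1 G3=1(const) G4=(1+1>=1)=1 -> 01111
Step 3: G0=G2=1 G1=NOT G2=NOT 1=0 G2=(1+1>=2)=1 G3=1(const) G4=(1+1>=1)=1 -> 10111
Step 4: G0=G2=1 G1=NOT G2=NOT 1=0 G2=(1+0>=2)=0 G3=1(const) G4=(1+1>=1)=1 -> 10011
Step 5: G0=G2=0 G1=NOT G2=NOT 0=1 G2=(1+0>=2)=0 G3=1(const) G4=(1+1>=1)=1 -> 01011
Cycle of length 4 starting at step 1 -> no fixed point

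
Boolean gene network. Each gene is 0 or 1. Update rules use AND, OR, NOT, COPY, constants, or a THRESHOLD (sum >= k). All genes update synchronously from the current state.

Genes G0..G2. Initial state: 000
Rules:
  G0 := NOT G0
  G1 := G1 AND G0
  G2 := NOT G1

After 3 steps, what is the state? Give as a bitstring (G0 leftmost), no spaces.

Step 1: G0=NOT G0=NOT 0=1 G1=G1&G0=0&0=0 G2=NOT G1=NOT 0=1 -> 101
Step 2: G0=NOT G0=NOT 1=0 G1=G1&G0=0&1=0 G2=NOT G1=NOT 0=1 -> 001
Step 3: G0=NOT G0=NOT 0=1 G1=G1&G0=0&0=0 G2=NOT G1=NOT 0=1 -> 101

101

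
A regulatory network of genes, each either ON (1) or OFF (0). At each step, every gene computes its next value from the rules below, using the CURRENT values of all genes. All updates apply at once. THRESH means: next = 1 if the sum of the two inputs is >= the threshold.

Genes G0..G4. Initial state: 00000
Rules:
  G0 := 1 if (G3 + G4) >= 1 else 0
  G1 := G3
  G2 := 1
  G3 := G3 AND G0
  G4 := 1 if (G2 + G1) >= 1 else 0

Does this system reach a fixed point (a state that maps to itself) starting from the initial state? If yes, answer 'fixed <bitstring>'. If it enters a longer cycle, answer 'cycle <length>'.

Answer: fixed 10101

Derivation:
Step 0: 00000
Step 1: G0=(0+0>=1)=0 G1=G3=0 G2=1(const) G3=G3&G0=0&0=0 G4=(0+0>=1)=0 -> 00100
Step 2: G0=(0+0>=1)=0 G1=G3=0 G2=1(const) G3=G3&G0=0&0=0 G4=(1+0>=1)=1 -> 00101
Step 3: G0=(0+1>=1)=1 G1=G3=0 G2=1(const) G3=G3&G0=0&0=0 G4=(1+0>=1)=1 -> 10101
Step 4: G0=(0+1>=1)=1 G1=G3=0 G2=1(const) G3=G3&G0=0&1=0 G4=(1+0>=1)=1 -> 10101
Fixed point reached at step 3: 10101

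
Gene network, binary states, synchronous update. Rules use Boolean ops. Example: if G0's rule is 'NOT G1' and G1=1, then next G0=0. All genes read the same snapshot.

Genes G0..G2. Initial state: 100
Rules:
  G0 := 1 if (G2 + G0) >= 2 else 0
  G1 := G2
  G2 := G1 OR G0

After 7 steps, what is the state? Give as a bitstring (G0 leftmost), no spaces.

Step 1: G0=(0+1>=2)=0 G1=G2=0 G2=G1|G0=0|1=1 -> 001
Step 2: G0=(1+0>=2)=0 G1=G2=1 G2=G1|G0=0|0=0 -> 010
Step 3: G0=(0+0>=2)=0 G1=G2=0 G2=G1|G0=1|0=1 -> 001
Step 4: G0=(1+0>=2)=0 G1=G2=1 G2=G1|G0=0|0=0 -> 010
Step 5: G0=(0+0>=2)=0 G1=G2=0 G2=G1|G0=1|0=1 -> 001
Step 6: G0=(1+0>=2)=0 G1=G2=1 G2=G1|G0=0|0=0 -> 010
Step 7: G0=(0+0>=2)=0 G1=G2=0 G2=G1|G0=1|0=1 -> 001

001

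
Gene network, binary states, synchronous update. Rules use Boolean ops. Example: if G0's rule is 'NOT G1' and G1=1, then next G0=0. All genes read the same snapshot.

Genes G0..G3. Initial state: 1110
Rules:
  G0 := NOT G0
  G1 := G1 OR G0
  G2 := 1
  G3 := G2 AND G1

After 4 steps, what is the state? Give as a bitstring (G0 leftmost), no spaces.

Step 1: G0=NOT G0=NOT 1=0 G1=G1|G0=1|1=1 G2=1(const) G3=G2&G1=1&1=1 -> 0111
Step 2: G0=NOT G0=NOT 0=1 G1=G1|G0=1|0=1 G2=1(const) G3=G2&G1=1&1=1 -> 1111
Step 3: G0=NOT G0=NOT 1=0 G1=G1|G0=1|1=1 G2=1(const) G3=G2&G1=1&1=1 -> 0111
Step 4: G0=NOT G0=NOT 0=1 G1=G1|G0=1|0=1 G2=1(const) G3=G2&G1=1&1=1 -> 1111

1111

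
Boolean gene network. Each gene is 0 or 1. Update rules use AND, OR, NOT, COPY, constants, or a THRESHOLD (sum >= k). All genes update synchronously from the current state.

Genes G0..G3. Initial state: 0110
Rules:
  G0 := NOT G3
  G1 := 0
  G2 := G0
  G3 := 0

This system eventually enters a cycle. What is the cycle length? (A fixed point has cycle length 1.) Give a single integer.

Step 0: 0110
Step 1: G0=NOT G3=NOT 0=1 G1=0(const) G2=G0=0 G3=0(const) -> 1000
Step 2: G0=NOT G3=NOT 0=1 G1=0(const) G2=G0=1 G3=0(const) -> 1010
Step 3: G0=NOT G3=NOT 0=1 G1=0(const) G2=G0=1 G3=0(const) -> 1010
State from step 3 equals state from step 2 -> cycle length 1

Answer: 1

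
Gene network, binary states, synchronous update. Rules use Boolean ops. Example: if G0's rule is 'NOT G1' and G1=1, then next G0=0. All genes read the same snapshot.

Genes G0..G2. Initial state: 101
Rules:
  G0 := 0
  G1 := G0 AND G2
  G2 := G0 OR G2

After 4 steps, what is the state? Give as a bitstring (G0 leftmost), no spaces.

Step 1: G0=0(const) G1=G0&G2=1&1=1 G2=G0|G2=1|1=1 -> 011
Step 2: G0=0(const) G1=G0&G2=0&1=0 G2=G0|G2=0|1=1 -> 001
Step 3: G0=0(const) G1=G0&G2=0&1=0 G2=G0|G2=0|1=1 -> 001
Step 4: G0=0(const) G1=G0&G2=0&1=0 G2=G0|G2=0|1=1 -> 001

001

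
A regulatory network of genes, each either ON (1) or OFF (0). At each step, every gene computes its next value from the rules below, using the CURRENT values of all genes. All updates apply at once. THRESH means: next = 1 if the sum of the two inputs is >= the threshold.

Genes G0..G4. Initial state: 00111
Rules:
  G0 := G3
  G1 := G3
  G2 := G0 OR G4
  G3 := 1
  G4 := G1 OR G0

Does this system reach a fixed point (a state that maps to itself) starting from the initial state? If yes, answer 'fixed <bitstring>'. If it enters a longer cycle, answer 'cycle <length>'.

Answer: fixed 11111

Derivation:
Step 0: 00111
Step 1: G0=G3=1 G1=G3=1 G2=G0|G4=0|1=1 G3=1(const) G4=G1|G0=0|0=0 -> 11110
Step 2: G0=G3=1 G1=G3=1 G2=G0|G4=1|0=1 G3=1(const) G4=G1|G0=1|1=1 -> 11111
Step 3: G0=G3=1 G1=G3=1 G2=G0|G4=1|1=1 G3=1(const) G4=G1|G0=1|1=1 -> 11111
Fixed point reached at step 2: 11111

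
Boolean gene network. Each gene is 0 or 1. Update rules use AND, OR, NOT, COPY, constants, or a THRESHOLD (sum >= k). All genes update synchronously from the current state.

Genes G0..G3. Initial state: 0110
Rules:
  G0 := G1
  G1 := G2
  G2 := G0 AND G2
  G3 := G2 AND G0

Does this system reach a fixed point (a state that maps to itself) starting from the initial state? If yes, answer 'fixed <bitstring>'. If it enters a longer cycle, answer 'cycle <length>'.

Step 0: 0110
Step 1: G0=G1=1 G1=G2=1 G2=G0&G2=0&1=0 G3=G2&G0=1&0=0 -> 1100
Step 2: G0=G1=1 G1=G2=0 G2=G0&G2=1&0=0 G3=G2&G0=0&1=0 -> 1000
Step 3: G0=G1=0 G1=G2=0 G2=G0&G2=1&0=0 G3=G2&G0=0&1=0 -> 0000
Step 4: G0=G1=0 G1=G2=0 G2=G0&G2=0&0=0 G3=G2&G0=0&0=0 -> 0000
Fixed point reached at step 3: 0000

Answer: fixed 0000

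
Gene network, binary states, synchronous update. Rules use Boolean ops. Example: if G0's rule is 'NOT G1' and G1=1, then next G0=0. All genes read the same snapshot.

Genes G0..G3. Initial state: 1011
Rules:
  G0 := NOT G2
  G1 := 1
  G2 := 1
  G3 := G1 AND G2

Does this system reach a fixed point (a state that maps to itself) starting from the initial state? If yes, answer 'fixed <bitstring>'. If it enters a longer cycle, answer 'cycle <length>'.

Step 0: 1011
Step 1: G0=NOT G2=NOT 1=0 G1=1(const) G2=1(const) G3=G1&G2=0&1=0 -> 0110
Step 2: G0=NOT G2=NOT 1=0 G1=1(const) G2=1(const) G3=G1&G2=1&1=1 -> 0111
Step 3: G0=NOT G2=NOT 1=0 G1=1(const) G2=1(const) G3=G1&G2=1&1=1 -> 0111
Fixed point reached at step 2: 0111

Answer: fixed 0111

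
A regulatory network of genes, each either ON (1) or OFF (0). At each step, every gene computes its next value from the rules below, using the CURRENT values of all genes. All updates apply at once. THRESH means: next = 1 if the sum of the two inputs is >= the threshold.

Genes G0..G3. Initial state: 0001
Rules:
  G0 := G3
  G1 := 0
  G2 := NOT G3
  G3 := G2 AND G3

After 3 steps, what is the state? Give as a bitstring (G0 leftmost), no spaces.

Step 1: G0=G3=1 G1=0(const) G2=NOT G3=NOT 1=0 G3=G2&G3=0&1=0 -> 1000
Step 2: G0=G3=0 G1=0(const) G2=NOT G3=NOT 0=1 G3=G2&G3=0&0=0 -> 0010
Step 3: G0=G3=0 G1=0(const) G2=NOT G3=NOT 0=1 G3=G2&G3=1&0=0 -> 0010

0010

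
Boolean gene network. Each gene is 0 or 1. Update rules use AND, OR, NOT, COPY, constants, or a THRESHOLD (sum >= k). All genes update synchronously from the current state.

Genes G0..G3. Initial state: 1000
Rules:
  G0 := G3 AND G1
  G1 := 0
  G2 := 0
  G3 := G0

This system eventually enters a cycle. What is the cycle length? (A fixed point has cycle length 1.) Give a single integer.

Step 0: 1000
Step 1: G0=G3&G1=0&0=0 G1=0(const) G2=0(const) G3=G0=1 -> 0001
Step 2: G0=G3&G1=1&0=0 G1=0(const) G2=0(const) G3=G0=0 -> 0000
Step 3: G0=G3&G1=0&0=0 G1=0(const) G2=0(const) G3=G0=0 -> 0000
State from step 3 equals state from step 2 -> cycle length 1

Answer: 1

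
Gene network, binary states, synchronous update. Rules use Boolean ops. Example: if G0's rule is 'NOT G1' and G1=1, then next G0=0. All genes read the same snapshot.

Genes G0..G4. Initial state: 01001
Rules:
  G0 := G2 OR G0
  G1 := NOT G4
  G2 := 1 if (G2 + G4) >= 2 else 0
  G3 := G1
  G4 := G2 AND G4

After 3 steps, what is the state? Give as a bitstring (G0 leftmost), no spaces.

Step 1: G0=G2|G0=0|0=0 G1=NOT G4=NOT 1=0 G2=(0+1>=2)=0 G3=G1=1 G4=G2&G4=0&1=0 -> 00010
Step 2: G0=G2|G0=0|0=0 G1=NOT G4=NOT 0=1 G2=(0+0>=2)=0 G3=G1=0 G4=G2&G4=0&0=0 -> 01000
Step 3: G0=G2|G0=0|0=0 G1=NOT G4=NOT 0=1 G2=(0+0>=2)=0 G3=G1=1 G4=G2&G4=0&0=0 -> 01010

01010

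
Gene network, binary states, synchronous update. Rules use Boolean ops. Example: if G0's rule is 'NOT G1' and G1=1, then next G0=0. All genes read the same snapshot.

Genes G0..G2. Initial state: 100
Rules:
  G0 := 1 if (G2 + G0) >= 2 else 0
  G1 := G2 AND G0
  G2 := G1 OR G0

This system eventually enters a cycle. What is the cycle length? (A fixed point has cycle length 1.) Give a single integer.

Answer: 1

Derivation:
Step 0: 100
Step 1: G0=(0+1>=2)=0 G1=G2&G0=0&1=0 G2=G1|G0=0|1=1 -> 001
Step 2: G0=(1+0>=2)=0 G1=G2&G0=1&0=0 G2=G1|G0=0|0=0 -> 000
Step 3: G0=(0+0>=2)=0 G1=G2&G0=0&0=0 G2=G1|G0=0|0=0 -> 000
State from step 3 equals state from step 2 -> cycle length 1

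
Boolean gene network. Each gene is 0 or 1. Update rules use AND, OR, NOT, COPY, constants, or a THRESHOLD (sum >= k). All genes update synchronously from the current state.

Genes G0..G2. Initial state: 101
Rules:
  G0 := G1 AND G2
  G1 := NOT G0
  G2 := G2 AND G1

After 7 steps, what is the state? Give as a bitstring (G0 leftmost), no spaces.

Step 1: G0=G1&G2=0&1=0 G1=NOT G0=NOT 1=0 G2=G2&G1=1&0=0 -> 000
Step 2: G0=G1&G2=0&0=0 G1=NOT G0=NOT 0=1 G2=G2&G1=0&0=0 -> 010
Step 3: G0=G1&G2=1&0=0 G1=NOT G0=NOT 0=1 G2=G2&G1=0&1=0 -> 010
Step 4: G0=G1&G2=1&0=0 G1=NOT G0=NOT 0=1 G2=G2&G1=0&1=0 -> 010
Step 5: G0=G1&G2=1&0=0 G1=NOT G0=NOT 0=1 G2=G2&G1=0&1=0 -> 010
Step 6: G0=G1&G2=1&0=0 G1=NOT G0=NOT 0=1 G2=G2&G1=0&1=0 -> 010
Step 7: G0=G1&G2=1&0=0 G1=NOT G0=NOT 0=1 G2=G2&G1=0&1=0 -> 010

010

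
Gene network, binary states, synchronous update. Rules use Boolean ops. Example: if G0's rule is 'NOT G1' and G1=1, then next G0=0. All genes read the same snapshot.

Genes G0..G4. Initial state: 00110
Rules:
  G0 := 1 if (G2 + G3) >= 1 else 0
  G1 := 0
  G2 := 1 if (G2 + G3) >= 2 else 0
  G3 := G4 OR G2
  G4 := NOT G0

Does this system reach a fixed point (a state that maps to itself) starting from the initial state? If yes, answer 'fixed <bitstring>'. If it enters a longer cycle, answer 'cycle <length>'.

Answer: fixed 10110

Derivation:
Step 0: 00110
Step 1: G0=(1+1>=1)=1 G1=0(const) G2=(1+1>=2)=1 G3=G4|G2=0|1=1 G4=NOT G0=NOT 0=1 -> 10111
Step 2: G0=(1+1>=1)=1 G1=0(const) G2=(1+1>=2)=1 G3=G4|G2=1|1=1 G4=NOT G0=NOT 1=0 -> 10110
Step 3: G0=(1+1>=1)=1 G1=0(const) G2=(1+1>=2)=1 G3=G4|G2=0|1=1 G4=NOT G0=NOT 1=0 -> 10110
Fixed point reached at step 2: 10110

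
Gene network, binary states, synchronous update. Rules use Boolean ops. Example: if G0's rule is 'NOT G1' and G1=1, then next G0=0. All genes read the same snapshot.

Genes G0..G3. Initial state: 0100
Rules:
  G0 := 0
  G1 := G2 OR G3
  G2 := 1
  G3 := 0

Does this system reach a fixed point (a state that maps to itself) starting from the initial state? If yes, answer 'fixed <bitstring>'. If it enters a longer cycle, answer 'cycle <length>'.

Answer: fixed 0110

Derivation:
Step 0: 0100
Step 1: G0=0(const) G1=G2|G3=0|0=0 G2=1(const) G3=0(const) -> 0010
Step 2: G0=0(const) G1=G2|G3=1|0=1 G2=1(const) G3=0(const) -> 0110
Step 3: G0=0(const) G1=G2|G3=1|0=1 G2=1(const) G3=0(const) -> 0110
Fixed point reached at step 2: 0110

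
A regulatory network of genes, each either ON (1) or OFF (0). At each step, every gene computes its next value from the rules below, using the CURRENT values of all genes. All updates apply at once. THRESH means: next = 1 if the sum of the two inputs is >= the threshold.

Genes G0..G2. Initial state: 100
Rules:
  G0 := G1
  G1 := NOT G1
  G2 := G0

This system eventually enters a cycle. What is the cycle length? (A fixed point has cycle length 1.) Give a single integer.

Step 0: 100
Step 1: G0=G1=0 G1=NOT G1=NOT 0=1 G2=G0=1 -> 011
Step 2: G0=G1=1 G1=NOT G1=NOT 1=0 G2=G0=0 -> 100
State from step 2 equals state from step 0 -> cycle length 2

Answer: 2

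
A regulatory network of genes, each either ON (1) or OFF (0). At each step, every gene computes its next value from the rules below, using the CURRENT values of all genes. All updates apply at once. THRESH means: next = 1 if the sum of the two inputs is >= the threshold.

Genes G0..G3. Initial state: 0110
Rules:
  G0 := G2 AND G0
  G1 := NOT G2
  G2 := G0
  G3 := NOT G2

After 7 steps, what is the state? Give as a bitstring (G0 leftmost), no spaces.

Step 1: G0=G2&G0=1&0=0 G1=NOT G2=NOT 1=0 G2=G0=0 G3=NOT G2=NOT 1=0 -> 0000
Step 2: G0=G2&G0=0&0=0 G1=NOT G2=NOT 0=1 G2=G0=0 G3=NOT G2=NOT 0=1 -> 0101
Step 3: G0=G2&G0=0&0=0 G1=NOT G2=NOT 0=1 G2=G0=0 G3=NOT G2=NOT 0=1 -> 0101
Step 4: G0=G2&G0=0&0=0 G1=NOT G2=NOT 0=1 G2=G0=0 G3=NOT G2=NOT 0=1 -> 0101
Step 5: G0=G2&G0=0&0=0 G1=NOT G2=NOT 0=1 G2=G0=0 G3=NOT G2=NOT 0=1 -> 0101
Step 6: G0=G2&G0=0&0=0 G1=NOT G2=NOT 0=1 G2=G0=0 G3=NOT G2=NOT 0=1 -> 0101
Step 7: G0=G2&G0=0&0=0 G1=NOT G2=NOT 0=1 G2=G0=0 G3=NOT G2=NOT 0=1 -> 0101

0101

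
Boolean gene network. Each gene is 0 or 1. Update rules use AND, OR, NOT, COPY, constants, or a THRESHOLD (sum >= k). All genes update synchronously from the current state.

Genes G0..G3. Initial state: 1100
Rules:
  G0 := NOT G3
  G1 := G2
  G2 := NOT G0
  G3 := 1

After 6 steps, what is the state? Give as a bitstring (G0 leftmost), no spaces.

Step 1: G0=NOT G3=NOT 0=1 G1=G2=0 G2=NOT G0=NOT 1=0 G3=1(const) -> 1001
Step 2: G0=NOT G3=NOT 1=0 G1=G2=0 G2=NOT G0=NOT 1=0 G3=1(const) -> 0001
Step 3: G0=NOT G3=NOT 1=0 G1=G2=0 G2=NOT G0=NOT 0=1 G3=1(const) -> 0011
Step 4: G0=NOT G3=NOT 1=0 G1=G2=1 G2=NOT G0=NOT 0=1 G3=1(const) -> 0111
Step 5: G0=NOT G3=NOT 1=0 G1=G2=1 G2=NOT G0=NOT 0=1 G3=1(const) -> 0111
Step 6: G0=NOT G3=NOT 1=0 G1=G2=1 G2=NOT G0=NOT 0=1 G3=1(const) -> 0111

0111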